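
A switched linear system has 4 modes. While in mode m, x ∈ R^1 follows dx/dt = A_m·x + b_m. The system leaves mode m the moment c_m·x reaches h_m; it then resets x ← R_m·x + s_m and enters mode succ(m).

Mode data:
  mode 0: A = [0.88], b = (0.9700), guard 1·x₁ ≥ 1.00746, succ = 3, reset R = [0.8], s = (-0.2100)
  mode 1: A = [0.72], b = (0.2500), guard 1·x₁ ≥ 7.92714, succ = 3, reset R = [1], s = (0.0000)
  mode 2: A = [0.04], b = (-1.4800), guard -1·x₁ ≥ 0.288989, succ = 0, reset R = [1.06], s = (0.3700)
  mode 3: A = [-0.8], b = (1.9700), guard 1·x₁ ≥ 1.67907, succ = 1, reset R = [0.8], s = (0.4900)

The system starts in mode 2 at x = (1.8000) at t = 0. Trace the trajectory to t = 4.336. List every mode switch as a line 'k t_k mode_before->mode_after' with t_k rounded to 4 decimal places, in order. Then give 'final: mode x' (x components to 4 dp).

1 1.4413 2->0
2 2.1152 0->3
3 3.2004 3->1
final: 1 4.5919

Mode 2: guard c·x = 0.2890 hit at Δt = 1.4413 (t = 1.4413), x⁻ = (-0.2890) → reset → x⁺ = (0.0637), jump to mode 0
Mode 0: guard c·x = 1.0075 hit at Δt = 0.6739 (t = 2.1152), x⁻ = (1.0075) → reset → x⁺ = (0.5960), jump to mode 3
Mode 3: guard c·x = 1.6791 hit at Δt = 1.0852 (t = 3.2004), x⁻ = (1.6791) → reset → x⁺ = (1.8333), jump to mode 1
Mode 1: flow for 1.1356 to horizon, guard not reached → x = (4.5919)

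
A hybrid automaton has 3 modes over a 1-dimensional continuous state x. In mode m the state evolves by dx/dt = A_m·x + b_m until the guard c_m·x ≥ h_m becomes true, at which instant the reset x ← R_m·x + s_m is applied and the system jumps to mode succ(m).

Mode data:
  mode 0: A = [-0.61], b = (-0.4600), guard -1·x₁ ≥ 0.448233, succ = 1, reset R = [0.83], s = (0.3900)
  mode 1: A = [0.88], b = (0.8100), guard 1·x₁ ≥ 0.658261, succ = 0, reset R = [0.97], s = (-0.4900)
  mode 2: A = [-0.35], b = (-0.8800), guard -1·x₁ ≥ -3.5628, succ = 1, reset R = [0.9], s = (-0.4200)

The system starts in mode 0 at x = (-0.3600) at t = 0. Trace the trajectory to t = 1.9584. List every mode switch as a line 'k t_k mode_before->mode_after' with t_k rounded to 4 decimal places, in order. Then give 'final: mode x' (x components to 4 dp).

Mode 0: guard c·x = 0.4482 hit at Δt = 0.4155 (t = 0.4155), x⁻ = (-0.4482) → reset → x⁺ = (0.0180), jump to mode 1
Mode 1: guard c·x = 0.6583 hit at Δt = 0.5911 (t = 1.0066), x⁻ = (0.6583) → reset → x⁺ = (0.1485), jump to mode 0
Mode 0: flow for 0.9518 to horizon, guard not reached → x = (-0.2490)

1 0.4155 0->1
2 1.0066 1->0
final: 0 -0.2490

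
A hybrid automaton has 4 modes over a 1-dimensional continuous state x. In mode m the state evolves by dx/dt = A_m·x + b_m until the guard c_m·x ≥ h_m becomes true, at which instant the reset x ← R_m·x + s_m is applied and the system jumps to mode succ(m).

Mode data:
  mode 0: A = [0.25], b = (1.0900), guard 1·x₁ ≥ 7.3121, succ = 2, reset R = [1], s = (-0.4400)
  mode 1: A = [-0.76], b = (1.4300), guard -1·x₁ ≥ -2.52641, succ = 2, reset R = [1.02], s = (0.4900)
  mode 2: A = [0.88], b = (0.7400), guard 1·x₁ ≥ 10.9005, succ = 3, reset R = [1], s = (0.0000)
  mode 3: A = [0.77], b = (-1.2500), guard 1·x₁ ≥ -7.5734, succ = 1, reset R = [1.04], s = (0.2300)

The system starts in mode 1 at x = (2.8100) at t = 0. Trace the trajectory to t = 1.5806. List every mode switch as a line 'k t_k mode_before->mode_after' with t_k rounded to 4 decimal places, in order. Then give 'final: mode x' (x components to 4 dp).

Mode 1: guard c·x = -2.5264 hit at Δt = 0.4796 (t = 0.4796), x⁻ = (2.5264) → reset → x⁺ = (3.0669), jump to mode 2
Mode 2: flow for 1.1010 to horizon, guard not reached → x = (9.4562)

1 0.4796 1->2
final: 2 9.4562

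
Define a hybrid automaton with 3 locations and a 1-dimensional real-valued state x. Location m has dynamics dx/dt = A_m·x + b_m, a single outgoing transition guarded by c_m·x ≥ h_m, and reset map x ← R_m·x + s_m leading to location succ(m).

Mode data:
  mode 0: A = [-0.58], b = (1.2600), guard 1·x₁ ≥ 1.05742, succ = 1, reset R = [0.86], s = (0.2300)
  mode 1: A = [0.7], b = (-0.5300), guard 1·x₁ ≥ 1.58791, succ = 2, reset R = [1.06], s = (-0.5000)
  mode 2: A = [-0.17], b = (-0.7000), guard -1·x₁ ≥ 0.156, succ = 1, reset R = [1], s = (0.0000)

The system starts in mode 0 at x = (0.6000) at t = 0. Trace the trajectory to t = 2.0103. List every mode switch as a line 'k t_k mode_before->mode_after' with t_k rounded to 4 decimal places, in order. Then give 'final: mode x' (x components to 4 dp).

Mode 0: guard c·x = 1.0574 hit at Δt = 0.5927 (t = 0.5927), x⁻ = (1.0574) → reset → x⁺ = (1.1394), jump to mode 1
Mode 1: guard c·x = 1.5879 hit at Δt = 1.1090 (t = 1.7017), x⁻ = (1.5879) → reset → x⁺ = (1.1832), jump to mode 2
Mode 2: flow for 0.3086 to horizon, guard not reached → x = (0.9123)

1 0.5927 0->1
2 1.7017 1->2
final: 2 0.9123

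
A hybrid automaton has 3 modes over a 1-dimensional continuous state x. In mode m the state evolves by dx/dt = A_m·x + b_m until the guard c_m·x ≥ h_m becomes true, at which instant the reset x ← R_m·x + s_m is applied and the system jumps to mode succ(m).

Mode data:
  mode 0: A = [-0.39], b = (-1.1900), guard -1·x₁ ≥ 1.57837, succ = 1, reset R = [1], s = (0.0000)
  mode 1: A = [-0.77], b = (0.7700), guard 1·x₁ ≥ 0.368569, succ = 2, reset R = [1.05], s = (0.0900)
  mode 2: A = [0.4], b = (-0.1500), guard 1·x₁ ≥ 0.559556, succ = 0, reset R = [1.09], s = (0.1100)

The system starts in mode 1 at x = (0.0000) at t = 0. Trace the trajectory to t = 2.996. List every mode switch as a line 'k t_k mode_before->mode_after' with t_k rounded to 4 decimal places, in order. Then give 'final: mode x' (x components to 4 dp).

Mode 1: guard c·x = 0.3686 hit at Δt = 0.5971 (t = 0.5971), x⁻ = (0.3686) → reset → x⁺ = (0.4770), jump to mode 2
Mode 2: guard c·x = 0.5596 hit at Δt = 1.4825 (t = 2.0796), x⁻ = (0.5596) → reset → x⁺ = (0.7199), jump to mode 0
Mode 0: flow for 0.9164 to horizon, guard not reached → x = (-0.4133)

1 0.5971 1->2
2 2.0796 2->0
final: 0 -0.4133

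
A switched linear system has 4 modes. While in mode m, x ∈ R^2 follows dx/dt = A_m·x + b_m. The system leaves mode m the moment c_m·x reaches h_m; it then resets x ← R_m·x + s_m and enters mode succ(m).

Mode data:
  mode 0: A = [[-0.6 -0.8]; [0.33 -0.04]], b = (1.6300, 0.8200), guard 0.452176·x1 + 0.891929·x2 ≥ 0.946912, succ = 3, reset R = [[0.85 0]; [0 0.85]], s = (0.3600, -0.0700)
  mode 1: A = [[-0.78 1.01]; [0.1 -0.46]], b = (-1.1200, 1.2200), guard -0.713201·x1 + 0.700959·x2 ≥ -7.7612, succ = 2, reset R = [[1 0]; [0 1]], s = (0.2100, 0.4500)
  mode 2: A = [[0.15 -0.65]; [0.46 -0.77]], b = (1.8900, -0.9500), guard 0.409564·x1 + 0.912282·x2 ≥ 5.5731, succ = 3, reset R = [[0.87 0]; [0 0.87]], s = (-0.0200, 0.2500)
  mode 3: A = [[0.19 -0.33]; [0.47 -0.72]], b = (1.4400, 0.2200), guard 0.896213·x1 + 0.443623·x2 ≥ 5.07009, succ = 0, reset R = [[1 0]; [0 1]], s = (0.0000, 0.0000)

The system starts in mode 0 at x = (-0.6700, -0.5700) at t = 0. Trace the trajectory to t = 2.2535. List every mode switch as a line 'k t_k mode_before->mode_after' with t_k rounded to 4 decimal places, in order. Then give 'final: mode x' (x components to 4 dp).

Mode 0: guard c·x = 0.9469 hit at Δt = 1.1692 (t = 1.1692), x⁻ = (1.0390, 0.5349) → reset → x⁺ = (1.2431, 0.3847), jump to mode 3
Mode 3: flow for 1.0843 to horizon, guard not reached → x = (2.9766, 1.1250)

1 1.1692 0->3
final: 3 2.9766 1.1250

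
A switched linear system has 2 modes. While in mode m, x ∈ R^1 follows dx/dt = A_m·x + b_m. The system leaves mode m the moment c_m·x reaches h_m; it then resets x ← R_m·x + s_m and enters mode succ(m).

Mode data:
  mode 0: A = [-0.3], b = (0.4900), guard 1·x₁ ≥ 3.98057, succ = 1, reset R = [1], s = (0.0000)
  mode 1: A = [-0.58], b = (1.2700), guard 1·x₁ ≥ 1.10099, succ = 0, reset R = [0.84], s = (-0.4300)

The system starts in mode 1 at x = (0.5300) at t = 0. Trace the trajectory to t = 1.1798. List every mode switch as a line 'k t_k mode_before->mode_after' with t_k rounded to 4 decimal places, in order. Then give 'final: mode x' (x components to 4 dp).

1 0.7270 1->0
final: 0 0.6394

Mode 1: guard c·x = 1.1010 hit at Δt = 0.7270 (t = 0.7270), x⁻ = (1.1010) → reset → x⁺ = (0.4948), jump to mode 0
Mode 0: flow for 0.4528 to horizon, guard not reached → x = (0.6394)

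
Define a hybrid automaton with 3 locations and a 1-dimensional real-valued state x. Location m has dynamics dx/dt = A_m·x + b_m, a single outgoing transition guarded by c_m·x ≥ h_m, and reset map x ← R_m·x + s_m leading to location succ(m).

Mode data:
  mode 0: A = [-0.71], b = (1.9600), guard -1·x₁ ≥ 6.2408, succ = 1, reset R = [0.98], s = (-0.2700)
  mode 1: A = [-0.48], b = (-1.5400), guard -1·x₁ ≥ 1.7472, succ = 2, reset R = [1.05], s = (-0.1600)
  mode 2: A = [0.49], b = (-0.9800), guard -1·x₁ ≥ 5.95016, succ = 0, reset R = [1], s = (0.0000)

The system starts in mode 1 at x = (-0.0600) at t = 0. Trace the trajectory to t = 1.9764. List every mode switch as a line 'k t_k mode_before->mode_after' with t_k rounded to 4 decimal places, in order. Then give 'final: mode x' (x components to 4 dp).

Mode 1: guard c·x = 1.7472 hit at Δt = 1.5993 (t = 1.5993), x⁻ = (-1.7472) → reset → x⁺ = (-1.9946), jump to mode 2
Mode 2: flow for 0.3771 to horizon, guard not reached → x = (-2.8053)

1 1.5993 1->2
final: 2 -2.8053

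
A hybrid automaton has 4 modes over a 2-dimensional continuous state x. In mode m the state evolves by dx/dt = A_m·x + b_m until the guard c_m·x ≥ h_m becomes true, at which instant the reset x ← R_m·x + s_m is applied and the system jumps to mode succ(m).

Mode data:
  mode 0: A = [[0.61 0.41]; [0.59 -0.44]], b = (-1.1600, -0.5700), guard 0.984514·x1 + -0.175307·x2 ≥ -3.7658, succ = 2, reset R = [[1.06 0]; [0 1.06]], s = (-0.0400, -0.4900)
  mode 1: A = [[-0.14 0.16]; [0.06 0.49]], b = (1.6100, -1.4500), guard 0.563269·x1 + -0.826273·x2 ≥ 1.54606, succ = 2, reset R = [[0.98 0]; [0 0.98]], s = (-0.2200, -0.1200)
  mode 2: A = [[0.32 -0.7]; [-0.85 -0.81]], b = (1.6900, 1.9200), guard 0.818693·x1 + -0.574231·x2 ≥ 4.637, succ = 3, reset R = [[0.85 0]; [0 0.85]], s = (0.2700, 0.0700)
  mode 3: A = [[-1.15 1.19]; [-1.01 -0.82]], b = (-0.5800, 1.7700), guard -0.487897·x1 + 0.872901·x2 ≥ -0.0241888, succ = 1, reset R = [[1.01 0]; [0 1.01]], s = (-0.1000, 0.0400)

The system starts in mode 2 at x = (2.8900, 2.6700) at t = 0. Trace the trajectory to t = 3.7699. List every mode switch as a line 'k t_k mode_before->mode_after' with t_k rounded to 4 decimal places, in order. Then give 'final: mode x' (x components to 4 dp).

1 1.2370 2->3
2 2.6115 3->1
3 3.3552 1->2
final: 2 2.1755 -0.6007

Mode 2: guard c·x = 4.6370 hit at Δt = 1.2370 (t = 1.2370), x⁻ = (5.4874, -0.2516) → reset → x⁺ = (4.9343, -0.1439), jump to mode 3
Mode 3: guard c·x = -0.0242 hit at Δt = 1.3745 (t = 2.6115), x⁻ = (0.2980, 0.1388) → reset → x⁺ = (0.2010, 0.1802), jump to mode 1
Mode 1: guard c·x = 1.5461 hit at Δt = 0.7437 (t = 3.3552), x⁻ = (1.2742, -1.0025) → reset → x⁺ = (1.0287, -1.1024), jump to mode 2
Mode 2: flow for 0.4147 to horizon, guard not reached → x = (2.1755, -0.6007)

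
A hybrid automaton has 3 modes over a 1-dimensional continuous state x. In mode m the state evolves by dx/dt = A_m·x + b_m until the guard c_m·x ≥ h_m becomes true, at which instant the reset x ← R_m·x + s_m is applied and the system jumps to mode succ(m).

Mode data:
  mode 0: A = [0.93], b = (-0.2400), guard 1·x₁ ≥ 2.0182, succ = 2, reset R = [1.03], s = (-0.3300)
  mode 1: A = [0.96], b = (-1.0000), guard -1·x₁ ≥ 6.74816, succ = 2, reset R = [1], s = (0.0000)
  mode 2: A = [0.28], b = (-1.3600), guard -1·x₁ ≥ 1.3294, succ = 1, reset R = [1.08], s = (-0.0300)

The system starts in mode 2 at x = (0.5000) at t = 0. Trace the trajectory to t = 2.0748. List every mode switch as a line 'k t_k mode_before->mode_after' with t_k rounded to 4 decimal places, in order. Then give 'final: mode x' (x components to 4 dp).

1 1.2520 2->1
final: 1 -4.4826

Mode 2: guard c·x = 1.3294 hit at Δt = 1.2520 (t = 1.2520), x⁻ = (-1.3294) → reset → x⁺ = (-1.4658), jump to mode 1
Mode 1: flow for 0.8228 to horizon, guard not reached → x = (-4.4826)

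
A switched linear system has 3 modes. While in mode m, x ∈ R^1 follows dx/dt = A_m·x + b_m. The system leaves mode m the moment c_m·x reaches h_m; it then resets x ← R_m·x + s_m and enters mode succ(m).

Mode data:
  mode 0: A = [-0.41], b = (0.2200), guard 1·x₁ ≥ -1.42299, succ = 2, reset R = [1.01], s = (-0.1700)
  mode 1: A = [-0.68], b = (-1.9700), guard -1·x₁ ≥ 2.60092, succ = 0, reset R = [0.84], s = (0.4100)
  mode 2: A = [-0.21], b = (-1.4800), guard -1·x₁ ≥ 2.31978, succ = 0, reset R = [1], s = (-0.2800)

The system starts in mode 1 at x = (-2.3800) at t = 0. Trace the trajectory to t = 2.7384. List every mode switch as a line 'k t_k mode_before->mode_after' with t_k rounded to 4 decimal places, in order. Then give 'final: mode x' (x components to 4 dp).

Mode 1: guard c·x = 2.6009 hit at Δt = 0.8196 (t = 0.8196), x⁻ = (-2.6009) → reset → x⁺ = (-1.7748), jump to mode 0
Mode 0: guard c·x = -1.4230 hit at Δt = 0.4027 (t = 1.2223), x⁻ = (-1.4230) → reset → x⁺ = (-1.6072), jump to mode 2
Mode 2: guard c·x = 2.3198 hit at Δt = 0.6685 (t = 1.8908), x⁻ = (-2.3198) → reset → x⁺ = (-2.5998), jump to mode 0
Mode 0: flow for 0.8476 to horizon, guard not reached → x = (-1.6791)

1 0.8196 1->0
2 1.2223 0->2
3 1.8908 2->0
final: 0 -1.6791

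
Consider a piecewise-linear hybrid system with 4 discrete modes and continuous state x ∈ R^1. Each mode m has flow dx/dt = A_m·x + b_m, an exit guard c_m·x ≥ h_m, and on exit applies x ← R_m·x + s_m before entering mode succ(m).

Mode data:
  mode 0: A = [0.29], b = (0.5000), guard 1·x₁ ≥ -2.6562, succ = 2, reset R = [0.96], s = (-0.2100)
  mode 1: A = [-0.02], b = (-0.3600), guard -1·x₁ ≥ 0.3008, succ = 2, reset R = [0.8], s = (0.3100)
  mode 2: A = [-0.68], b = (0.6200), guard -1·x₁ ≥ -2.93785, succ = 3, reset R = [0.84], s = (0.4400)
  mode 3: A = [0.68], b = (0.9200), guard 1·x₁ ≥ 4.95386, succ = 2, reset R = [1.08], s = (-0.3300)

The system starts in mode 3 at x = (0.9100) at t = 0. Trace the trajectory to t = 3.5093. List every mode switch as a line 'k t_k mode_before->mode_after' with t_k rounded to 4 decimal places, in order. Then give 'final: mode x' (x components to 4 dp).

Mode 3: guard c·x = 4.9539 hit at Δt = 1.5073 (t = 1.5073), x⁻ = (4.9539) → reset → x⁺ = (5.0202), jump to mode 2
Mode 2: guard c·x = -2.9379 hit at Δt = 1.0396 (t = 2.5469), x⁻ = (2.9379) → reset → x⁺ = (2.9078), jump to mode 3
Mode 3: guard c·x = 4.9539 hit at Δt = 0.5767 (t = 3.1236), x⁻ = (4.9539) → reset → x⁺ = (5.0202), jump to mode 2
Mode 2: flow for 0.3857 to horizon, guard not reached → x = (4.0725)

1 1.5073 3->2
2 2.5469 2->3
3 3.1236 3->2
final: 2 4.0725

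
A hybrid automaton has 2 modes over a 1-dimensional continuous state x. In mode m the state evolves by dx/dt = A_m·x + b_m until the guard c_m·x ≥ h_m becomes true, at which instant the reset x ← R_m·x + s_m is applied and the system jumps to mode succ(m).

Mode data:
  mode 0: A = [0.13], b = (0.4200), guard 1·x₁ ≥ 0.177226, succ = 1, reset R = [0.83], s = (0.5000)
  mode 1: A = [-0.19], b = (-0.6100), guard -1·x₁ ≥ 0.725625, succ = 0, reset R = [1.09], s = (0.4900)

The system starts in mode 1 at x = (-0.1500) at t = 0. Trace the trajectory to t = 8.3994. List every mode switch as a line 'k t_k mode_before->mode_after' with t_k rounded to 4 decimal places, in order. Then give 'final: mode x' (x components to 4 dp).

Mode 1: guard c·x = 0.7256 hit at Δt = 1.0966 (t = 1.0966), x⁻ = (-0.7256) → reset → x⁺ = (-0.3009), jump to mode 0
Mode 0: guard c·x = 0.1772 hit at Δt = 1.1629 (t = 2.2595), x⁻ = (0.1772) → reset → x⁺ = (0.6471), jump to mode 1
Mode 1: guard c·x = 0.7256 hit at Δt = 2.3148 (t = 4.5743), x⁻ = (-0.7256) → reset → x⁺ = (-0.3009), jump to mode 0
Mode 0: guard c·x = 0.1772 hit at Δt = 1.1629 (t = 5.7372), x⁻ = (0.1772) → reset → x⁺ = (0.6471), jump to mode 1
Mode 1: guard c·x = 0.7256 hit at Δt = 2.3148 (t = 8.0521), x⁻ = (-0.7256) → reset → x⁺ = (-0.3009), jump to mode 0
Mode 0: flow for 0.3473 to horizon, guard not reached → x = (-0.1656)

1 1.0966 1->0
2 2.2595 0->1
3 4.5743 1->0
4 5.7372 0->1
5 8.0521 1->0
final: 0 -0.1656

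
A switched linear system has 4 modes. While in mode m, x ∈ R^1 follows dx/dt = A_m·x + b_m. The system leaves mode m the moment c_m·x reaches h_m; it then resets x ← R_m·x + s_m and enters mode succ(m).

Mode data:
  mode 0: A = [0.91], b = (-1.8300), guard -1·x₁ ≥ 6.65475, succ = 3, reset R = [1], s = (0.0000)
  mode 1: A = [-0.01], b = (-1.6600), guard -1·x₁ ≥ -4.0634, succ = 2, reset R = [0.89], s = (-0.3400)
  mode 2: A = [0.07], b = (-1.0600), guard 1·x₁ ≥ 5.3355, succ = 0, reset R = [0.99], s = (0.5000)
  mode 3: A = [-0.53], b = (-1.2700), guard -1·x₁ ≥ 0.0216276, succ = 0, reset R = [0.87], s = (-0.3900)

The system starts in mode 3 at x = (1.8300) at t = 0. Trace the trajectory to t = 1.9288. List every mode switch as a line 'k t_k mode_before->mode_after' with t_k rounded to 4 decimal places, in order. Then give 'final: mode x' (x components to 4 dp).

1 1.0877 3->0
final: 0 -3.1912

Mode 3: guard c·x = 0.0216 hit at Δt = 1.0877 (t = 1.0877), x⁻ = (-0.0216) → reset → x⁺ = (-0.4088), jump to mode 0
Mode 0: flow for 0.8411 to horizon, guard not reached → x = (-3.1912)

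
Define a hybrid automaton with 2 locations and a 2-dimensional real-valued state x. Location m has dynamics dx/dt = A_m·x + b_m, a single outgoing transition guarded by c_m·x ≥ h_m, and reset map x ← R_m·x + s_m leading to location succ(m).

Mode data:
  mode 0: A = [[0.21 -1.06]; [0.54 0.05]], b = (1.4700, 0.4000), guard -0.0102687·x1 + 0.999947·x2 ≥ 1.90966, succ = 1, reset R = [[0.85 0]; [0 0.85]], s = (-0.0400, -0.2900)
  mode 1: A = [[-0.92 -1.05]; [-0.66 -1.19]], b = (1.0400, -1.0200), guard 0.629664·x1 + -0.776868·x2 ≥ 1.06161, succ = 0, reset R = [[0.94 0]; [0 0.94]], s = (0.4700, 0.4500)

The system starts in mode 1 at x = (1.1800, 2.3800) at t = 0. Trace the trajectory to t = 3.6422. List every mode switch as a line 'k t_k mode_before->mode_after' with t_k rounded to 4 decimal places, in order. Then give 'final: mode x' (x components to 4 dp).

1 1.4150 1->0
2 2.6563 0->1
3 3.1338 1->0
final: 0 2.5548 1.2692

Mode 1: guard c·x = 1.0616 hit at Δt = 1.4150 (t = 1.4150), x⁻ = (0.9606, -0.5879) → reset → x⁺ = (1.3730, -0.1026), jump to mode 0
Mode 0: guard c·x = 1.9097 hit at Δt = 1.2413 (t = 2.6563), x⁻ = (2.6837, 1.9373) → reset → x⁺ = (2.2411, 1.3567), jump to mode 1
Mode 1: guard c·x = 1.0616 hit at Δt = 0.4775 (t = 3.1338), x⁻ = (1.6330, -0.0429) → reset → x⁺ = (2.0051, 0.4097), jump to mode 0
Mode 0: flow for 0.5084 to horizon, guard not reached → x = (2.5548, 1.2692)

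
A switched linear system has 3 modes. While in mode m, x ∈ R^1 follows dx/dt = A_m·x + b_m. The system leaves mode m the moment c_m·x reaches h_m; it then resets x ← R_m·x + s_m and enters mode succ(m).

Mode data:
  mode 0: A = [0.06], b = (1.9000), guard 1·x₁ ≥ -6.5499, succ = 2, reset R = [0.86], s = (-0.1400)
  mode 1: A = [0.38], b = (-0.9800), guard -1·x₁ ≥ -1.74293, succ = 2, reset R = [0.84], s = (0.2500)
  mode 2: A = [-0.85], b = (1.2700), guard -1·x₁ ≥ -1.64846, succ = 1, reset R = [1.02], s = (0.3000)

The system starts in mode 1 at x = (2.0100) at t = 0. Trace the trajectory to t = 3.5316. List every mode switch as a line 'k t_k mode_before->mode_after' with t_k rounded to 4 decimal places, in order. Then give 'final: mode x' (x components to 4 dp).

1 1.0128 1->2
2 1.4295 2->1
3 2.3134 1->2
4 2.7301 2->1
final: 1 1.7687

Mode 1: guard c·x = -1.7429 hit at Δt = 1.0128 (t = 1.0128), x⁻ = (1.7429) → reset → x⁺ = (1.7141), jump to mode 2
Mode 2: guard c·x = -1.6485 hit at Δt = 0.4167 (t = 1.4295), x⁻ = (1.6485) → reset → x⁺ = (1.9814), jump to mode 1
Mode 1: guard c·x = -1.7429 hit at Δt = 0.8839 (t = 2.3134), x⁻ = (1.7429) → reset → x⁺ = (1.7141), jump to mode 2
Mode 2: guard c·x = -1.6485 hit at Δt = 0.4167 (t = 2.7301), x⁻ = (1.6485) → reset → x⁺ = (1.9814), jump to mode 1
Mode 1: flow for 0.8015 to horizon, guard not reached → x = (1.7687)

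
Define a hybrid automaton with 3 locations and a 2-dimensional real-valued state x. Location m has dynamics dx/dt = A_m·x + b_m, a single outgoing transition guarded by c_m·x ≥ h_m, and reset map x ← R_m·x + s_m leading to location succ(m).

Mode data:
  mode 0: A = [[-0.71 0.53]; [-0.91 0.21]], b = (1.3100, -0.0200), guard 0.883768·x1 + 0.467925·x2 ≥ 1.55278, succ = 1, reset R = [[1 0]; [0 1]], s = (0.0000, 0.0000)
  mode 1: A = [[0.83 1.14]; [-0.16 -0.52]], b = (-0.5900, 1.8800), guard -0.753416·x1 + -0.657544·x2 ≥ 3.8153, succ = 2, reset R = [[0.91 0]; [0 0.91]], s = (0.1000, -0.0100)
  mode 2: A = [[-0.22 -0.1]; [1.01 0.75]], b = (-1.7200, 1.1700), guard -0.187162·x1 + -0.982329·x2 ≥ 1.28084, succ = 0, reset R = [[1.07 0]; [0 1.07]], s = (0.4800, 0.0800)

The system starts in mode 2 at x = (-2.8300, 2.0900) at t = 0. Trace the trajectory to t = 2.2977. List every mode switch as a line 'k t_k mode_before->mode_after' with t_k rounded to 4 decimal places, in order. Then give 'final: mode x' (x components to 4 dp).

1 1.5645 2->0
final: 0 -1.5465 1.5913

Mode 2: guard c·x = 1.2808 hit at Δt = 1.5645 (t = 1.5645), x⁻ = (-4.4413, -0.4577) → reset → x⁺ = (-4.2722, -0.4097), jump to mode 0
Mode 0: flow for 0.7332 to horizon, guard not reached → x = (-1.5465, 1.5913)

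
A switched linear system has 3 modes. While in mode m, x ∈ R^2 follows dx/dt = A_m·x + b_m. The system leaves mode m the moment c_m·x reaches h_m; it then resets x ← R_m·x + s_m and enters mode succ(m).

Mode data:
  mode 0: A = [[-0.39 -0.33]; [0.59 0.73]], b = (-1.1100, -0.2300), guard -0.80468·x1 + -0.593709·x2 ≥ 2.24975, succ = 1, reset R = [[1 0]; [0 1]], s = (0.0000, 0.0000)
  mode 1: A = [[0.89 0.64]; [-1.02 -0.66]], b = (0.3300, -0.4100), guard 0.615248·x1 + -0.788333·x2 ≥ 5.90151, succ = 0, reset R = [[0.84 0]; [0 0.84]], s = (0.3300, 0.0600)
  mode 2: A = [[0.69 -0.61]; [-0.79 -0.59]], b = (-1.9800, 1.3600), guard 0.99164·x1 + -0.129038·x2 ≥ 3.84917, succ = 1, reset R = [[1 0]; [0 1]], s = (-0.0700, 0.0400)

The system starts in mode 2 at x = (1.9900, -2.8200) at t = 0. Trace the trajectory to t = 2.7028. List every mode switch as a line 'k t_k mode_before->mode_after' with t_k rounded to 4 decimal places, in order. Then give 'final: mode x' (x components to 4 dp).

1 1.2358 2->1
2 1.8252 1->0
final: 0 3.0645 -3.3682

Mode 2: guard c·x = 3.8492 hit at Δt = 1.2358 (t = 1.2358), x⁻ = (3.6052, -2.1244) → reset → x⁺ = (3.5352, -2.0844), jump to mode 1
Mode 1: guard c·x = 5.9015 hit at Δt = 0.5894 (t = 1.8252), x⁻ = (4.8323, -3.7148) → reset → x⁺ = (4.3891, -3.0604), jump to mode 0
Mode 0: flow for 0.8776 to horizon, guard not reached → x = (3.0645, -3.3682)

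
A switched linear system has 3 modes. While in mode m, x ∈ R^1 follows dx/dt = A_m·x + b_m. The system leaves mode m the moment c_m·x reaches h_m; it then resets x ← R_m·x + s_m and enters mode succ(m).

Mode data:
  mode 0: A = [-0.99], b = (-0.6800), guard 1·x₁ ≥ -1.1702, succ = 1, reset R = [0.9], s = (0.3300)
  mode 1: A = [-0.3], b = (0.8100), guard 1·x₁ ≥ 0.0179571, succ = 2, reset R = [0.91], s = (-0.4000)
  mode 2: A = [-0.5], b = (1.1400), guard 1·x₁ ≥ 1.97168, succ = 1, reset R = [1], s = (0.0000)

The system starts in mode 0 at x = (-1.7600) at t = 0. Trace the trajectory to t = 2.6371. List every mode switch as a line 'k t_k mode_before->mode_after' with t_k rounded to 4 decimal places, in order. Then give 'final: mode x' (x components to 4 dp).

1 0.8057 0->1
2 1.6190 1->2
final: 2 0.6790

Mode 0: guard c·x = -1.1702 hit at Δt = 0.8057 (t = 0.8057), x⁻ = (-1.1702) → reset → x⁺ = (-0.7232), jump to mode 1
Mode 1: guard c·x = 0.0180 hit at Δt = 0.8133 (t = 1.6190), x⁻ = (0.0180) → reset → x⁺ = (-0.3837), jump to mode 2
Mode 2: flow for 1.0181 to horizon, guard not reached → x = (0.6790)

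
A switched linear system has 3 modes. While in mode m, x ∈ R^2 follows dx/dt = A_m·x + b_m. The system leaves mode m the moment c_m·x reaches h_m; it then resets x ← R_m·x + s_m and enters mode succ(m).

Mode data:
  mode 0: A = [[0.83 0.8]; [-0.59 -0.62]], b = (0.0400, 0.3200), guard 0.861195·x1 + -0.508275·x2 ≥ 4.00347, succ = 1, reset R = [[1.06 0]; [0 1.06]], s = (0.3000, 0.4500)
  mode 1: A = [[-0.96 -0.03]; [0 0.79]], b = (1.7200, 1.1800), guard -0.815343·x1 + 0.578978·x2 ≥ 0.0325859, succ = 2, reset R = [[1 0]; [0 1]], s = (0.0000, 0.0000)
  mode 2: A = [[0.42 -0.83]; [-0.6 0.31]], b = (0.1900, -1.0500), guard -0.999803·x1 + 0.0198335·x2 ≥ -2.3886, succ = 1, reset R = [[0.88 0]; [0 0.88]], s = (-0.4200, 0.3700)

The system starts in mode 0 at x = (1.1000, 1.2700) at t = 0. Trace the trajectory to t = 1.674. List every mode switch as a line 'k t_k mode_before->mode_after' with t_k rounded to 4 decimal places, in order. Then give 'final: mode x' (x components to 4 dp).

Mode 0: guard c·x = 4.0035 hit at Δt = 1.2736 (t = 1.2736), x⁻ = (4.3011, -0.5891) → reset → x⁺ = (4.8591, -0.1744), jump to mode 1
Mode 1: flow for 0.4004 to horizon, guard not reached → x = (3.8795, 0.3165)

1 1.2736 0->1
final: 1 3.8795 0.3165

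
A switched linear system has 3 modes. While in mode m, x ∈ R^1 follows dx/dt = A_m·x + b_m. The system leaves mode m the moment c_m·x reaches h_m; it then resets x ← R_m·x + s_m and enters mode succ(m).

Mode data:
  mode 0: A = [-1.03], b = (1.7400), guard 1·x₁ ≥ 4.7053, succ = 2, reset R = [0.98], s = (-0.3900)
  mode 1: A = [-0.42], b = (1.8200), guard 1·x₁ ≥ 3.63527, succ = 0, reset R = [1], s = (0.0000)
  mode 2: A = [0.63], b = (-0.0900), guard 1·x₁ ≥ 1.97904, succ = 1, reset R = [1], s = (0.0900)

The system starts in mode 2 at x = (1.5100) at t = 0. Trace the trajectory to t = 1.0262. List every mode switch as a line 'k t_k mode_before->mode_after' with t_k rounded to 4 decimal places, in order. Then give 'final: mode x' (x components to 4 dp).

Mode 2: guard c·x = 1.9790 hit at Δt = 0.4682 (t = 0.4682), x⁻ = (1.9790) → reset → x⁺ = (2.0690), jump to mode 1
Mode 1: flow for 0.5580 to horizon, guard not reached → x = (2.5421)

1 0.4682 2->1
final: 1 2.5421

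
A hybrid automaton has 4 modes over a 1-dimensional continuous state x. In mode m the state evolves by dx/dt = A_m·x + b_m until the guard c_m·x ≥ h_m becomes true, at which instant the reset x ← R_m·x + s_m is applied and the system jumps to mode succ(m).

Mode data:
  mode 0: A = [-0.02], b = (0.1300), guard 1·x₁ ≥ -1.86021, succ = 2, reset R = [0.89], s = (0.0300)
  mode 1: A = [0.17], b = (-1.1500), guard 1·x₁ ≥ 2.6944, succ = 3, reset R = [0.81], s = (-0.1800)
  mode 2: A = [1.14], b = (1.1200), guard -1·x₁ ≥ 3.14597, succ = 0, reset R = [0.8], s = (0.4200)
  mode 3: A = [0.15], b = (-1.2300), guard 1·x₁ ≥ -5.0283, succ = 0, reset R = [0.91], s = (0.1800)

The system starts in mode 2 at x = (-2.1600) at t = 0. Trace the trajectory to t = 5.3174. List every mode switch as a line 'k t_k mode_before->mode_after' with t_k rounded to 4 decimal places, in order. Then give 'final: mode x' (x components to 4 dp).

1 0.5336 2->0
2 1.9288 0->2
3 2.9929 2->0
4 4.3881 0->2
final: 2 -2.8376

Mode 2: guard c·x = 3.1460 hit at Δt = 0.5336 (t = 0.5336), x⁻ = (-3.1460) → reset → x⁺ = (-2.0968), jump to mode 0
Mode 0: guard c·x = -1.8602 hit at Δt = 1.3952 (t = 1.9288), x⁻ = (-1.8602) → reset → x⁺ = (-1.6256), jump to mode 2
Mode 2: guard c·x = 3.1460 hit at Δt = 1.0642 (t = 2.9929), x⁻ = (-3.1460) → reset → x⁺ = (-2.0968), jump to mode 0
Mode 0: guard c·x = -1.8602 hit at Δt = 1.3952 (t = 4.3881), x⁻ = (-1.8602) → reset → x⁺ = (-1.6256), jump to mode 2
Mode 2: flow for 0.9293 to horizon, guard not reached → x = (-2.8376)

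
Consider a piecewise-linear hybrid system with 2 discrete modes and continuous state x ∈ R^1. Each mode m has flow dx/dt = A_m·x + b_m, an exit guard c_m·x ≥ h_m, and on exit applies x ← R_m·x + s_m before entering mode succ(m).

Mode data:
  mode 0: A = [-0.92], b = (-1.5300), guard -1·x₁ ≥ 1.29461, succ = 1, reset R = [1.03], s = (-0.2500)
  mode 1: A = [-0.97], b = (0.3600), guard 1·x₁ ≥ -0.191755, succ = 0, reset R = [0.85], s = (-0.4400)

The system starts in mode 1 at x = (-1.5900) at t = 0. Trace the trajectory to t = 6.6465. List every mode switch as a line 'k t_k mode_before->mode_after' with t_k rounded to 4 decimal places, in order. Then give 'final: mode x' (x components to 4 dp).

Mode 1: guard c·x = -0.1918 hit at Δt = 1.2868 (t = 1.2868), x⁻ = (-0.1918) → reset → x⁺ = (-0.6030), jump to mode 0
Mode 0: guard c·x = 1.2946 hit at Δt = 1.1487 (t = 2.4355), x⁻ = (-1.2946) → reset → x⁺ = (-1.5834), jump to mode 1
Mode 1: guard c·x = -0.1918 hit at Δt = 1.2833 (t = 3.7189), x⁻ = (-0.1918) → reset → x⁺ = (-0.6030), jump to mode 0
Mode 0: guard c·x = 1.2946 hit at Δt = 1.1487 (t = 4.8676), x⁻ = (-1.2946) → reset → x⁺ = (-1.5834), jump to mode 1
Mode 1: guard c·x = -0.1918 hit at Δt = 1.2833 (t = 6.1509), x⁻ = (-0.1918) → reset → x⁺ = (-0.6030), jump to mode 0
Mode 0: flow for 0.4956 to horizon, guard not reached → x = (-0.9911)

1 1.2868 1->0
2 2.4355 0->1
3 3.7189 1->0
4 4.8676 0->1
5 6.1509 1->0
final: 0 -0.9911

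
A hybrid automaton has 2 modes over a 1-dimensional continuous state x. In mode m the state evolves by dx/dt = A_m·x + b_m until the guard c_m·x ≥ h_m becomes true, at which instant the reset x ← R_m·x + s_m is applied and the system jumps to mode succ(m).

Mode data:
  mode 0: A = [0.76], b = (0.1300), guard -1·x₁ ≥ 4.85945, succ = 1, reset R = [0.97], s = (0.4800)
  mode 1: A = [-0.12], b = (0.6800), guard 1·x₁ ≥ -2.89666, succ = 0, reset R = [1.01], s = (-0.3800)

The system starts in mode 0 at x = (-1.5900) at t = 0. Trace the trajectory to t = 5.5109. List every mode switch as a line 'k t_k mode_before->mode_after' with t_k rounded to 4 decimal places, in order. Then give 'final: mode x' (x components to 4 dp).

Mode 0: guard c·x = 4.8594 hit at Δt = 1.5726 (t = 1.5726), x⁻ = (-4.8594) → reset → x⁺ = (-4.2337), jump to mode 1
Mode 1: guard c·x = -2.8967 hit at Δt = 1.2090 (t = 2.7816), x⁻ = (-2.8967) → reset → x⁺ = (-3.3056), jump to mode 0
Mode 0: guard c·x = 4.8594 hit at Δt = 0.5297 (t = 3.3113), x⁻ = (-4.8594) → reset → x⁺ = (-4.2337), jump to mode 1
Mode 1: guard c·x = -2.8967 hit at Δt = 1.2090 (t = 4.5203), x⁻ = (-2.8967) → reset → x⁺ = (-3.3056), jump to mode 0
Mode 0: guard c·x = 4.8594 hit at Δt = 0.5297 (t = 5.0501), x⁻ = (-4.8594) → reset → x⁺ = (-4.2337), jump to mode 1
Mode 1: flow for 0.4608 to horizon, guard not reached → x = (-3.7010)

1 1.5726 0->1
2 2.7816 1->0
3 3.3113 0->1
4 4.5203 1->0
5 5.0501 0->1
final: 1 -3.7010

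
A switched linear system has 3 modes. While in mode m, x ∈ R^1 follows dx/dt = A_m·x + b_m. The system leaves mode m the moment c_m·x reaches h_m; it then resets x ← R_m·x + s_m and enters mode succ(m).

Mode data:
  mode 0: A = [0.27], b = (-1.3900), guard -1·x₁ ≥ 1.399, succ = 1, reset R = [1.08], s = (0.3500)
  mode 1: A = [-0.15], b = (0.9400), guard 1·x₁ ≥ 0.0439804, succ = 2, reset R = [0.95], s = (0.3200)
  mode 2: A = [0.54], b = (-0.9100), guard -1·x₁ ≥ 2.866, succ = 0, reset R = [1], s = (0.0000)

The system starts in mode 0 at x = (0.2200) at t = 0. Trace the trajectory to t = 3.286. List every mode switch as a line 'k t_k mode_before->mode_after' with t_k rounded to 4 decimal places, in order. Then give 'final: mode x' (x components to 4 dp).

1 1.0521 0->1
2 2.2321 1->2
final: 2 -0.6529

Mode 0: guard c·x = 1.3990 hit at Δt = 1.0521 (t = 1.0521), x⁻ = (-1.3990) → reset → x⁺ = (-1.1609), jump to mode 1
Mode 1: guard c·x = 0.0440 hit at Δt = 1.1800 (t = 2.2321), x⁻ = (0.0440) → reset → x⁺ = (0.3618), jump to mode 2
Mode 2: flow for 1.0539 to horizon, guard not reached → x = (-0.6529)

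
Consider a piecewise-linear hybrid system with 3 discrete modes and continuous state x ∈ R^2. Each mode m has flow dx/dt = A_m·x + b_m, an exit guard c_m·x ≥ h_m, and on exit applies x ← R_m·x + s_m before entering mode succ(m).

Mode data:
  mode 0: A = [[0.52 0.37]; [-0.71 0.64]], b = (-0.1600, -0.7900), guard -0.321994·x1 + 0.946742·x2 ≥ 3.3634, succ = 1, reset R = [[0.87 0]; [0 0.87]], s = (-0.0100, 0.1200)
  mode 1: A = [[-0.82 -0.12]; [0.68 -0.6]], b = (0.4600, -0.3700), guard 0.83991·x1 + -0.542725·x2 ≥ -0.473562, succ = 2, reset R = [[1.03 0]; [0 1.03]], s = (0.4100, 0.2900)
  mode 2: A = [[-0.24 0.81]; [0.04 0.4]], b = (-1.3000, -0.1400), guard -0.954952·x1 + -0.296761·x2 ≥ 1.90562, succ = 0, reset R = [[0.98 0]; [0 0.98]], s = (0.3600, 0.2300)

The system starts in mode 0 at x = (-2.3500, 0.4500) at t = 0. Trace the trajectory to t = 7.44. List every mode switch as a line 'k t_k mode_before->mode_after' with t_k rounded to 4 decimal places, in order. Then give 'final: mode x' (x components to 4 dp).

1 0.9220 0->1
2 2.2002 1->2
3 3.5664 2->0
4 5.2697 0->1
5 6.5475 1->2
final: 2 -1.4021 -0.1993

Mode 0: guard c·x = 3.3634 hit at Δt = 0.9220 (t = 0.9220), x⁻ = (-3.4680, 2.3731) → reset → x⁺ = (-3.0272, 2.1846), jump to mode 1
Mode 1: guard c·x = -0.4736 hit at Δt = 1.2782 (t = 2.2002), x⁻ = (-0.7390, -0.2712) → reset → x⁺ = (-0.3512, 0.0107), jump to mode 2
Mode 2: guard c·x = 1.9056 hit at Δt = 1.3662 (t = 3.5664), x⁻ = (-1.8981, -0.3136) → reset → x⁺ = (-1.5001, -0.0773), jump to mode 0
Mode 0: guard c·x = 3.3634 hit at Δt = 1.7033 (t = 5.2697), x⁻ = (-3.5123, 2.3580) → reset → x⁺ = (-3.0657, 2.1715), jump to mode 1
Mode 1: guard c·x = -0.4736 hit at Δt = 1.2779 (t = 6.5475), x⁻ = (-0.7512, -0.2899) → reset → x⁺ = (-0.3637, -0.0086), jump to mode 2
Mode 2: flow for 0.8925 to horizon, guard not reached → x = (-1.4021, -0.1993)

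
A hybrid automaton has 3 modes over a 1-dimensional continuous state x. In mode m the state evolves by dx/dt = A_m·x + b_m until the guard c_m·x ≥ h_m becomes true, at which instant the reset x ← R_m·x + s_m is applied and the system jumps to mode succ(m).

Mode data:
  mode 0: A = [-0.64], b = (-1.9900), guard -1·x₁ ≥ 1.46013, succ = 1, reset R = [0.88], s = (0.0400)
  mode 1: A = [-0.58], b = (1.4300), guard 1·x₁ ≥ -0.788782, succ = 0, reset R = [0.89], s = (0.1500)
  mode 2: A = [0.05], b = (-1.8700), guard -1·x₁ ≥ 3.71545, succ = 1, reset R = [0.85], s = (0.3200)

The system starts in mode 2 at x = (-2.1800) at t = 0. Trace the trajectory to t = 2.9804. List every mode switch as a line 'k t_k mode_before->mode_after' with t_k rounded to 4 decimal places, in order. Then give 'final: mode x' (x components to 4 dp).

Mode 2: guard c·x = 3.7155 hit at Δt = 0.7612 (t = 0.7612), x⁻ = (-3.7154) → reset → x⁺ = (-2.8381), jump to mode 1
Mode 1: guard c·x = -0.7888 hit at Δt = 0.8421 (t = 1.6033), x⁻ = (-0.7888) → reset → x⁺ = (-0.5520), jump to mode 0
Mode 0: guard c·x = 1.4601 hit at Δt = 0.6854 (t = 2.2887), x⁻ = (-1.4601) → reset → x⁺ = (-1.2449), jump to mode 1
Mode 1: guard c·x = -0.7888 hit at Δt = 0.2262 (t = 2.5149), x⁻ = (-0.7888) → reset → x⁺ = (-0.5520), jump to mode 0
Mode 0: flow for 0.4655 to horizon, guard not reached → x = (-1.2109)

1 0.7612 2->1
2 1.6033 1->0
3 2.2887 0->1
4 2.5149 1->0
final: 0 -1.2109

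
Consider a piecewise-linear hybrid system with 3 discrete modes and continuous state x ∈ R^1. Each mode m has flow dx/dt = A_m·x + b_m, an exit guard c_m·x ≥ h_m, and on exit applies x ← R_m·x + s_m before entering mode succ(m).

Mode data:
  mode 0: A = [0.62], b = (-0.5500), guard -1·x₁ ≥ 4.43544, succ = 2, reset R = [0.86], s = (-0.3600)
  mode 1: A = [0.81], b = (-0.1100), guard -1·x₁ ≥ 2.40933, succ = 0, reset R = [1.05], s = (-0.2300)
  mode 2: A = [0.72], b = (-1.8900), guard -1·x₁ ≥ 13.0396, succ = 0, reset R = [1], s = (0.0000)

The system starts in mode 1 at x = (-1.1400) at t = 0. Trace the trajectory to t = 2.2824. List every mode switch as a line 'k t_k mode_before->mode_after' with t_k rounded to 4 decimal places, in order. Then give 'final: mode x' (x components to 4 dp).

1 0.8526 1->0
2 1.4624 0->2
final: 2 -9.6461

Mode 1: guard c·x = 2.4093 hit at Δt = 0.8526 (t = 0.8526), x⁻ = (-2.4093) → reset → x⁺ = (-2.7598), jump to mode 0
Mode 0: guard c·x = 4.4354 hit at Δt = 0.6098 (t = 1.4624), x⁻ = (-4.4354) → reset → x⁺ = (-4.1745), jump to mode 2
Mode 2: flow for 0.8200 to horizon, guard not reached → x = (-9.6461)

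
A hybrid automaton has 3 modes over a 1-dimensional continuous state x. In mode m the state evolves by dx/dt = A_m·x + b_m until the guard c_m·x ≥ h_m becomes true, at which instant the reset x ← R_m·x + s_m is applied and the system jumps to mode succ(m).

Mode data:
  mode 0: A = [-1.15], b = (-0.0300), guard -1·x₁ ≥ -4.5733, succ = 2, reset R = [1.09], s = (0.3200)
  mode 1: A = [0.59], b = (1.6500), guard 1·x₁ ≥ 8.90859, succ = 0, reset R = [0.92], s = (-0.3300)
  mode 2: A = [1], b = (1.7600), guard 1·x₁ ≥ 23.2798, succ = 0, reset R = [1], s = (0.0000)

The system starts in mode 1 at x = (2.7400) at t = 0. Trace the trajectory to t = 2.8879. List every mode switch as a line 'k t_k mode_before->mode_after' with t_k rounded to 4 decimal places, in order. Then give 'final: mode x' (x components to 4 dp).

Mode 1: guard c·x = 8.9086 hit at Δt = 1.2689 (t = 1.2689), x⁻ = (8.9086) → reset → x⁺ = (7.8659), jump to mode 0
Mode 0: guard c·x = -4.5733 hit at Δt = 0.4695 (t = 1.7384), x⁻ = (4.5733) → reset → x⁺ = (5.3049), jump to mode 2
Mode 2: flow for 1.1495 to horizon, guard not reached → x = (20.5412)

1 1.2689 1->0
2 1.7384 0->2
final: 2 20.5412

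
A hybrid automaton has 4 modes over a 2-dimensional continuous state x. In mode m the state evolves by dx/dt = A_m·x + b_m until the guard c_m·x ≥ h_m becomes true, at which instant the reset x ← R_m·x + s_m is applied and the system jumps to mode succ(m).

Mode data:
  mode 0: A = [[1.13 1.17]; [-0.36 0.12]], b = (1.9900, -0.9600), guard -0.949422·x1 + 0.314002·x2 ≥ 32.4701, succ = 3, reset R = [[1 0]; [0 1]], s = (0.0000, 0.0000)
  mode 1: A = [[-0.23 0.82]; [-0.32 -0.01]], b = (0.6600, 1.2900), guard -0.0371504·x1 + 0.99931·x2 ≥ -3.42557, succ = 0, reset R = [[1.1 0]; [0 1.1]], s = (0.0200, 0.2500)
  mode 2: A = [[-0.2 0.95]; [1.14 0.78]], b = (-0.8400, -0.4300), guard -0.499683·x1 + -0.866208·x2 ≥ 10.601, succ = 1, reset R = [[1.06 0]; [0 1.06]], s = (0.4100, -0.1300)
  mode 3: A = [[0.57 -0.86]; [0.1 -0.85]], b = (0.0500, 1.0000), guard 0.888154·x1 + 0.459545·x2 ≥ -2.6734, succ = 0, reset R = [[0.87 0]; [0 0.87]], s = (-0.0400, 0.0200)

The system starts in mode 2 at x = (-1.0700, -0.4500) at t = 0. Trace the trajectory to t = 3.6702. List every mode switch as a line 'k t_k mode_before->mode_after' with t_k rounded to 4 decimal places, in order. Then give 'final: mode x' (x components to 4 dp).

Mode 2: guard c·x = 10.6010 hit at Δt = 1.3692 (t = 1.3692), x⁻ = (-5.8562, -8.8602) → reset → x⁺ = (-5.7976, -9.5218), jump to mode 1
Mode 1: guard c·x = -3.4256 hit at Δt = 1.4000 (t = 2.7692), x⁻ = (-9.9406, -3.7975) → reset → x⁺ = (-10.9146, -3.9272), jump to mode 0
Mode 0: flow for 0.9010 to horizon, guard not reached → x = (-31.2472, 1.4413)

1 1.3692 2->1
2 2.7692 1->0
final: 0 -31.2472 1.4413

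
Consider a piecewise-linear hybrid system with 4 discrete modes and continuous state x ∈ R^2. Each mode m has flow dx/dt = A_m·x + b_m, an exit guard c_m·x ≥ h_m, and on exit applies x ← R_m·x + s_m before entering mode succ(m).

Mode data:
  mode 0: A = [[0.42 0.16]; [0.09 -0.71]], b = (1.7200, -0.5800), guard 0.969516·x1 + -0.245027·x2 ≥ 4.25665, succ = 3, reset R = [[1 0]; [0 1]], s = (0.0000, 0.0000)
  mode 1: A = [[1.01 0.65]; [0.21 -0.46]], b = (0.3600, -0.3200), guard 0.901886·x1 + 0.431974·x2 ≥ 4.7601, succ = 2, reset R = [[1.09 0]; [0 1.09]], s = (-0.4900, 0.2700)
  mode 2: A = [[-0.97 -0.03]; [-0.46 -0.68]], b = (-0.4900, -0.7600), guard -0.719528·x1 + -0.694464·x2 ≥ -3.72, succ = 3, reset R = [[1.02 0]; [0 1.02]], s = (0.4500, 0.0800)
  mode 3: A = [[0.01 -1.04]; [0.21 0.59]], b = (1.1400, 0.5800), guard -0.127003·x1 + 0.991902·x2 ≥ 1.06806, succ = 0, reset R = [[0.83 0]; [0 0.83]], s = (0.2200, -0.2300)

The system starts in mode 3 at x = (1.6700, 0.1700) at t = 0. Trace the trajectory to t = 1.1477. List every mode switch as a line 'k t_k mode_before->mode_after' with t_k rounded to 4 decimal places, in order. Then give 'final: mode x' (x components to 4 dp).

1 0.8338 3->0
final: 0 2.7895 0.6001

Mode 3: guard c·x = 1.0681 hit at Δt = 0.8338 (t = 0.8338), x⁻ = (2.0295, 1.3366) → reset → x⁺ = (1.9045, 0.8794), jump to mode 0
Mode 0: flow for 0.3139 to horizon, guard not reached → x = (2.7895, 0.6001)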